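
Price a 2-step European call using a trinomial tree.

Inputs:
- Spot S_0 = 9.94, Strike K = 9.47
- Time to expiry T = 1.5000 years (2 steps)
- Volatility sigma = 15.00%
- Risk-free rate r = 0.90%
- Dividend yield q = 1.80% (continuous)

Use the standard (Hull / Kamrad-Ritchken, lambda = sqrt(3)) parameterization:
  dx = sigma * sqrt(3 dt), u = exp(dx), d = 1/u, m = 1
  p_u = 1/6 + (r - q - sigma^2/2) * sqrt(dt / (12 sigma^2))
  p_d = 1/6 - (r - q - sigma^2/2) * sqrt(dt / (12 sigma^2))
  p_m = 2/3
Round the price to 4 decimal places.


dt = T/N = 0.750000; dx = sigma*sqrt(3*dt) = 0.225000
u = exp(dx) = 1.252323; d = 1/u = 0.798516
p_u = 0.132917, p_m = 0.666667, p_d = 0.200417
Discount per step: exp(-r*dt) = 0.993273
Stock lattice S(k, j) with j the centered position index:
  k=0: S(0,+0) = 9.9400
  k=1: S(1,-1) = 7.9373; S(1,+0) = 9.9400; S(1,+1) = 12.4481
  k=2: S(2,-2) = 6.3380; S(2,-1) = 7.9373; S(2,+0) = 9.9400; S(2,+1) = 12.4481; S(2,+2) = 15.5890
Terminal payoffs V(N, j) = max(S_T - K, 0):
  V(2,-2) = 0.000000; V(2,-1) = 0.000000; V(2,+0) = 0.470000; V(2,+1) = 2.978088; V(2,+2) = 6.119023
Backward induction: V(k, j) = exp(-r*dt) * [p_u * V(k+1, j+1) + p_m * V(k+1, j) + p_d * V(k+1, j-1)]
  V(1,-1) = exp(-r*dt) * [p_u*0.470000 + p_m*0.000000 + p_d*0.000000] = 0.062051
  V(1,+0) = exp(-r*dt) * [p_u*2.978088 + p_m*0.470000 + p_d*0.000000] = 0.704400
  V(1,+1) = exp(-r*dt) * [p_u*6.119023 + p_m*2.978088 + p_d*0.470000] = 2.873446
  V(0,+0) = exp(-r*dt) * [p_u*2.873446 + p_m*0.704400 + p_d*0.062051] = 0.858153

Answer: Price = V(0,0) = 0.8582


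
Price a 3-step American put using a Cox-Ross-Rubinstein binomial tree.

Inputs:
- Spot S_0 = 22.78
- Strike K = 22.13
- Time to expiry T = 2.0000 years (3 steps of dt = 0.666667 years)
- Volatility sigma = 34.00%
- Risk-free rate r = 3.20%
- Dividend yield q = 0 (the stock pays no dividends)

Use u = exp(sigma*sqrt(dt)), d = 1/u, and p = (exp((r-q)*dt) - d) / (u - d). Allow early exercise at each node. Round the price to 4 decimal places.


dt = T/N = 0.666667
u = exp(sigma*sqrt(dt)) = 1.319970; d = 1/u = 0.757593
p = (exp((r-q)*dt) - d) / (u - d) = 0.469382
Discount per step: exp(-r*dt) = 0.978893
Stock lattice S(k, i) with i counting down-moves:
  k=0: S(0,0) = 22.7800
  k=1: S(1,0) = 30.0689; S(1,1) = 17.2580
  k=2: S(2,0) = 39.6901; S(2,1) = 22.7800; S(2,2) = 13.0745
  k=3: S(3,0) = 52.3897; S(3,1) = 30.0689; S(3,2) = 17.2580; S(3,3) = 9.9052
Terminal payoffs V(N, i) = max(K - S_T, 0):
  V(3,0) = 0.000000; V(3,1) = 0.000000; V(3,2) = 4.872029; V(3,3) = 12.224834
Backward induction: V(k, i) = exp(-r*dt) * [p * V(k+1, i) + (1-p) * V(k+1, i+1)]; then take max(V_cont, immediate exercise) for American.
  V(2,0) = exp(-r*dt) * [p*0.000000 + (1-p)*0.000000] = 0.000000; exercise = 0.000000; V(2,0) = max -> 0.000000
  V(2,1) = exp(-r*dt) * [p*0.000000 + (1-p)*4.872029] = 2.530620; exercise = 0.000000; V(2,1) = max -> 2.530620
  V(2,2) = exp(-r*dt) * [p*4.872029 + (1-p)*12.224834] = 8.588374; exercise = 9.055480; V(2,2) = max -> 9.055480
  V(1,0) = exp(-r*dt) * [p*0.000000 + (1-p)*2.530620] = 1.314450; exercise = 0.000000; V(1,0) = max -> 1.314450
  V(1,1) = exp(-r*dt) * [p*2.530620 + (1-p)*9.055480] = 5.866336; exercise = 4.872029; V(1,1) = max -> 5.866336
  V(0,0) = exp(-r*dt) * [p*1.314450 + (1-p)*5.866336] = 3.651038; exercise = 0.000000; V(0,0) = max -> 3.651038

Answer: Price = V(0,0) = 3.6510


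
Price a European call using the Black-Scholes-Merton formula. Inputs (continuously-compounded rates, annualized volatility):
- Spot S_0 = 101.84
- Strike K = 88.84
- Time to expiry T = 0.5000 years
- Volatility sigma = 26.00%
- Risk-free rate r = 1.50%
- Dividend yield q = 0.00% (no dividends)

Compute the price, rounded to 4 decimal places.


d1 = (ln(S/K) + (r - q + 0.5*sigma^2) * T) / (sigma * sqrt(T)) = 0.87553937
d2 = d1 - sigma * sqrt(T) = 0.69169161
exp(-rT) = 0.99252805; exp(-qT) = 1.00000000
C = S_0 * exp(-qT) * N(d1) - K * exp(-rT) * N(d2)
N(d1) = 0.80935975; N(d2) = 0.75543449
C = 101.8400 * 1.00000000 * 0.80935975 - 88.8400 * 0.99252805 * 0.75543449 = 15.8139

Answer: Price = 15.8139


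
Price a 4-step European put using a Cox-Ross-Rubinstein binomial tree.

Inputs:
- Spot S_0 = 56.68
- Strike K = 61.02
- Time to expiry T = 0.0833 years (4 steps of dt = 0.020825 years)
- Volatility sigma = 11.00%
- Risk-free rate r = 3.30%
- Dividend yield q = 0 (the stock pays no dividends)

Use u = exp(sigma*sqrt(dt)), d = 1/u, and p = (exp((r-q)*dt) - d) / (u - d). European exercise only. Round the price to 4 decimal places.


dt = T/N = 0.020825
u = exp(sigma*sqrt(dt)) = 1.016001; d = 1/u = 0.984251
p = (exp((r-q)*dt) - d) / (u - d) = 0.517684
Discount per step: exp(-r*dt) = 0.999313
Stock lattice S(k, i) with i counting down-moves:
  k=0: S(0,0) = 56.6800
  k=1: S(1,0) = 57.5869; S(1,1) = 55.7874
  k=2: S(2,0) = 58.5083; S(2,1) = 56.6800; S(2,2) = 54.9088
  k=3: S(3,0) = 59.4445; S(3,1) = 57.5869; S(3,2) = 55.7874; S(3,3) = 54.0441
  k=4: S(4,0) = 60.3957; S(4,1) = 58.5083; S(4,2) = 56.6800; S(4,3) = 54.9088; S(4,4) = 53.1929
Terminal payoffs V(N, i) = max(K - S_T, 0):
  V(4,0) = 0.624340; V(4,1) = 2.511659; V(4,2) = 4.340000; V(4,3) = 6.111207; V(4,4) = 7.827065
Backward induction: V(k, i) = exp(-r*dt) * [p * V(k+1, i) + (1-p) * V(k+1, i+1)].
  V(3,0) = exp(-r*dt) * [p*0.624340 + (1-p)*2.511659] = 1.533569
  V(3,1) = exp(-r*dt) * [p*2.511659 + (1-p)*4.340000] = 3.391165
  V(3,2) = exp(-r*dt) * [p*4.340000 + (1-p)*6.111207] = 5.190712
  V(3,3) = exp(-r*dt) * [p*6.111207 + (1-p)*7.827065] = 6.934025
  V(2,0) = exp(-r*dt) * [p*1.533569 + (1-p)*3.391165] = 2.427848
  V(2,1) = exp(-r*dt) * [p*3.391165 + (1-p)*5.190712] = 4.256189
  V(2,2) = exp(-r*dt) * [p*5.190712 + (1-p)*6.934025] = 6.027396
  V(1,0) = exp(-r*dt) * [p*2.427848 + (1-p)*4.256189] = 3.307411
  V(1,1) = exp(-r*dt) * [p*4.256189 + (1-p)*6.027396] = 5.106959
  V(0,0) = exp(-r*dt) * [p*3.307411 + (1-p)*5.106959] = 4.172492

Answer: Price = V(0,0) = 4.1725


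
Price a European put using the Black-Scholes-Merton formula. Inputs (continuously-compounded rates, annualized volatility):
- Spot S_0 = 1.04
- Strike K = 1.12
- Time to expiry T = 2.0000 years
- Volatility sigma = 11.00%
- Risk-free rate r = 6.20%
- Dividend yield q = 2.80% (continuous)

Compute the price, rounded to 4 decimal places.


Answer: Price = 0.0642

Derivation:
d1 = (ln(S/K) + (r - q + 0.5*sigma^2) * T) / (sigma * sqrt(T)) = 0.03851821
d2 = d1 - sigma * sqrt(T) = -0.11704528
exp(-rT) = 0.88337984; exp(-qT) = 0.94553914
P = K * exp(-rT) * N(-d2) - S_0 * exp(-qT) * N(-d1)
N(-d1) = 0.48463725; N(-d2) = 0.54658791
P = 1.1200 * 0.88337984 * 0.54658791 - 1.0400 * 0.94553914 * 0.48463725 = 0.0642


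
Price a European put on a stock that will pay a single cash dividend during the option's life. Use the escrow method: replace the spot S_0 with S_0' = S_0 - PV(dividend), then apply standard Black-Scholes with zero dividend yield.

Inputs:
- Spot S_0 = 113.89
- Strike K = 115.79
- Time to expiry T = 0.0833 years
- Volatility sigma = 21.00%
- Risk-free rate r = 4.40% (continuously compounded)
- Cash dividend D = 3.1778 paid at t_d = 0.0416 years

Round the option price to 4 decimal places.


Answer: Price = 5.6629

Derivation:
PV(D) = D * exp(-r * t_d) = 3.1778 * 0.99817127 = 3.17198868
S_0' = S_0 - PV(D) = 113.8900 - 3.17198868 = 110.71801132
d1 = (ln(S_0'/K) + (r + sigma^2/2)*T) / (sigma*sqrt(T)) = -0.64824180
d2 = d1 - sigma*sqrt(T) = -0.70885145
exp(-rT) = 0.99634151
N(-d1) = 0.74158571; N(-d2) = 0.76079167
P = K * exp(-rT) * N(-d2) - S_0' * N(-d1) = 115.7900 * 0.99634151 * 0.76079167 - 110.71801132 * 0.74158571 = 5.6629


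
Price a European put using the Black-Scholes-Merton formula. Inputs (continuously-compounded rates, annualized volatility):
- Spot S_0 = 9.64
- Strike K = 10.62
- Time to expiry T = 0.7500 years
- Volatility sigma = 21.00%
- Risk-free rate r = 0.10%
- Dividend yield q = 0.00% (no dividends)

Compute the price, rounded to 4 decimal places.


Answer: Price = 1.3194

Derivation:
d1 = (ln(S/K) + (r - q + 0.5*sigma^2) * T) / (sigma * sqrt(T)) = -0.43730383
d2 = d1 - sigma * sqrt(T) = -0.61916916
exp(-rT) = 0.99925028; exp(-qT) = 1.00000000
P = K * exp(-rT) * N(-d2) - S_0 * exp(-qT) * N(-d1)
N(-d1) = 0.66905449; N(-d2) = 0.73209754
P = 10.6200 * 0.99925028 * 0.73209754 - 9.6400 * 1.00000000 * 0.66905449 = 1.3194


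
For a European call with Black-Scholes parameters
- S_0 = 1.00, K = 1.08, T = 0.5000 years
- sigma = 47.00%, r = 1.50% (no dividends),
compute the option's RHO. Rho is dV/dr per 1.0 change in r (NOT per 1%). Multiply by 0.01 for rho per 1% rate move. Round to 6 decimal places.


Answer: Rho = 0.189606

Derivation:
d1 = -0.0428357499; d2 = -0.3751759370
phi(d1) = 0.3985764384; exp(-qT) = 1.0000000000; exp(-rT) = 0.9925280548
N(d2) = 0.3537648124
Rho = K*T*exp(-rT)*N(d2) = 1.0800 * 0.5000 * 0.9925280548 * 0.3537648124 = 0.189606


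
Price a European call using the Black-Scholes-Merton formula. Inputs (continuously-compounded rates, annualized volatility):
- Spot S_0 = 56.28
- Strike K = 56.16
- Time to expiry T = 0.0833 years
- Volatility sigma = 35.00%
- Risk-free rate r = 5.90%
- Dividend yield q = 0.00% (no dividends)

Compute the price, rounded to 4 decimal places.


d1 = (ln(S/K) + (r - q + 0.5*sigma^2) * T) / (sigma * sqrt(T)) = 0.12029072
d2 = d1 - sigma * sqrt(T) = 0.01927463
exp(-rT) = 0.99509736; exp(-qT) = 1.00000000
C = S_0 * exp(-qT) * N(d1) - K * exp(-rT) * N(d2)
N(d1) = 0.54787357; N(d2) = 0.50768899
C = 56.2800 * 1.00000000 * 0.54787357 - 56.1600 * 0.99509736 * 0.50768899 = 2.4623

Answer: Price = 2.4623


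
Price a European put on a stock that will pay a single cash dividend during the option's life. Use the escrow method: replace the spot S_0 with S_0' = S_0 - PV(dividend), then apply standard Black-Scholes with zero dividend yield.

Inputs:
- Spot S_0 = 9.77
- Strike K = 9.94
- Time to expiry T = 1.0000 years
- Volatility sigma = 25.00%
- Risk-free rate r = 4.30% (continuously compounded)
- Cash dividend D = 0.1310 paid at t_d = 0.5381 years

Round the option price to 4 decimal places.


PV(D) = D * exp(-r * t_d) = 0.1310 * 0.97712734 = 0.12800368
S_0' = S_0 - PV(D) = 9.7700 - 0.12800368 = 9.64199632
d1 = (ln(S_0'/K) + (r + sigma^2/2)*T) / (sigma*sqrt(T)) = 0.17524461
d2 = d1 - sigma*sqrt(T) = -0.07475539
exp(-rT) = 0.95791139
N(-d1) = 0.43044371; N(-d2) = 0.52979533
P = K * exp(-rT) * N(-d2) - S_0' * N(-d1) = 9.9400 * 0.95791139 * 0.52979533 - 9.64199632 * 0.43044371 = 0.8942

Answer: Price = 0.8942


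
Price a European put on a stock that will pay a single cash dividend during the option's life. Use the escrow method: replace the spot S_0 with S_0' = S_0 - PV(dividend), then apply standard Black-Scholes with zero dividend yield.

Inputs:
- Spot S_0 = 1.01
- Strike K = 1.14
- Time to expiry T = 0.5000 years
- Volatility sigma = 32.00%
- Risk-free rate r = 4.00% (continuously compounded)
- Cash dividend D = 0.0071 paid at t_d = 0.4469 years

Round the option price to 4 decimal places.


PV(D) = D * exp(-r * t_d) = 0.0071 * 0.98228283 = 0.00697421
S_0' = S_0 - PV(D) = 1.0100 - 0.00697421 = 1.00302579
d1 = (ln(S_0'/K) + (r + sigma^2/2)*T) / (sigma*sqrt(T)) = -0.36419110
d2 = d1 - sigma*sqrt(T) = -0.59046527
exp(-rT) = 0.98019867
N(-d1) = 0.64214234; N(-d2) = 0.72256062
P = K * exp(-rT) * N(-d2) - S_0' * N(-d1) = 1.1400 * 0.98019867 * 0.72256062 - 1.00302579 * 0.64214234 = 0.1633

Answer: Price = 0.1633


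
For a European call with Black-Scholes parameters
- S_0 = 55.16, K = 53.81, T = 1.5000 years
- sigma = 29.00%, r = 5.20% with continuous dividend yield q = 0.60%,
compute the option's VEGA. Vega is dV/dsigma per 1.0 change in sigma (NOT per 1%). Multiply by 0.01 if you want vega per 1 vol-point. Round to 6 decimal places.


Answer: Vega = 24.228190

Derivation:
d1 = 0.4416225303; d2 = 0.0864465176
phi(d1) = 0.3618759654; exp(-qT) = 0.9910403788; exp(-rT) = 0.9249644265
Vega = S * exp(-qT) * phi(d1) * sqrt(T) = 55.1600 * 0.9910403788 * 0.3618759654 * 1.2247448714 = 24.228190


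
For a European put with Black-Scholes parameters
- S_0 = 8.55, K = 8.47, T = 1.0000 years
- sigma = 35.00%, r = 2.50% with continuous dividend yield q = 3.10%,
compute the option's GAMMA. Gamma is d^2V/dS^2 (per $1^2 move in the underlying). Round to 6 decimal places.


d1 = 0.1847164980; d2 = -0.1652835020
phi(d1) = 0.3921940150; exp(-qT) = 0.9694755731; exp(-rT) = 0.9753099120
Gamma = exp(-qT) * phi(d1) / (S * sigma * sqrt(T)) = 0.9694755731 * 0.3921940150 / (8.5500 * 0.3500 * 1.0000000000) = 0.127058

Answer: Gamma = 0.127058


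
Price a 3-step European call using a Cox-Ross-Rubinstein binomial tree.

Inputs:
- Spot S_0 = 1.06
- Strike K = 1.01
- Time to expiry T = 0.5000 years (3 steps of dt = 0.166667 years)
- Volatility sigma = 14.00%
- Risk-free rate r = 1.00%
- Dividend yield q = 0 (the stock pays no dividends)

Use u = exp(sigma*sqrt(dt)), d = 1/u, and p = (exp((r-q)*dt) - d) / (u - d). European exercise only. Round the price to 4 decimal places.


dt = T/N = 0.166667
u = exp(sigma*sqrt(dt)) = 1.058820; d = 1/u = 0.944448
p = (exp((r-q)*dt) - d) / (u - d) = 0.500300
Discount per step: exp(-r*dt) = 0.998335
Stock lattice S(k, i) with i counting down-moves:
  k=0: S(0,0) = 1.0600
  k=1: S(1,0) = 1.1223; S(1,1) = 1.0011
  k=2: S(2,0) = 1.1884; S(2,1) = 1.0600; S(2,2) = 0.9455
  k=3: S(3,0) = 1.2583; S(3,1) = 1.1223; S(3,2) = 1.0011; S(3,3) = 0.8930
Terminal payoffs V(N, i) = max(S_T - K, 0):
  V(3,0) = 0.248264; V(3,1) = 0.112349; V(3,2) = 0.000000; V(3,3) = 0.000000
Backward induction: V(k, i) = exp(-r*dt) * [p * V(k+1, i) + (1-p) * V(k+1, i+1)].
  V(2,0) = exp(-r*dt) * [p*0.248264 + (1-p)*0.112349] = 0.180047
  V(2,1) = exp(-r*dt) * [p*0.112349 + (1-p)*0.000000] = 0.056114
  V(2,2) = exp(-r*dt) * [p*0.000000 + (1-p)*0.000000] = 0.000000
  V(1,0) = exp(-r*dt) * [p*0.180047 + (1-p)*0.056114] = 0.117921
  V(1,1) = exp(-r*dt) * [p*0.056114 + (1-p)*0.000000] = 0.028027
  V(0,0) = exp(-r*dt) * [p*0.117921 + (1-p)*0.028027] = 0.072880

Answer: Price = V(0,0) = 0.0729


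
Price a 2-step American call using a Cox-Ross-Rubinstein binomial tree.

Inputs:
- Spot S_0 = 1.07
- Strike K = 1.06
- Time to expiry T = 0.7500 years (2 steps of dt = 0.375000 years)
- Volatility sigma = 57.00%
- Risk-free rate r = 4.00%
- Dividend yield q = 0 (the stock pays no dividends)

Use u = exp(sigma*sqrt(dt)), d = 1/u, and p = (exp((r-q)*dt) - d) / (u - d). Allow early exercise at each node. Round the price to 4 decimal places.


dt = T/N = 0.375000
u = exp(sigma*sqrt(dt)) = 1.417723; d = 1/u = 0.705356
p = (exp((r-q)*dt) - d) / (u - d) = 0.434828
Discount per step: exp(-r*dt) = 0.985112
Stock lattice S(k, i) with i counting down-moves:
  k=0: S(0,0) = 1.0700
  k=1: S(1,0) = 1.5170; S(1,1) = 0.7547
  k=2: S(2,0) = 2.1506; S(2,1) = 1.0700; S(2,2) = 0.5324
Terminal payoffs V(N, i) = max(S_T - K, 0):
  V(2,0) = 1.090635; V(2,1) = 0.010000; V(2,2) = 0.000000
Backward induction: V(k, i) = exp(-r*dt) * [p * V(k+1, i) + (1-p) * V(k+1, i+1)]; then take max(V_cont, immediate exercise) for American.
  V(1,0) = exp(-r*dt) * [p*1.090635 + (1-p)*0.010000] = 0.472745; exercise = 0.456964; V(1,0) = max -> 0.472745
  V(1,1) = exp(-r*dt) * [p*0.010000 + (1-p)*0.000000] = 0.004284; exercise = 0.000000; V(1,1) = max -> 0.004284
  V(0,0) = exp(-r*dt) * [p*0.472745 + (1-p)*0.004284] = 0.204887; exercise = 0.010000; V(0,0) = max -> 0.204887

Answer: Price = V(0,0) = 0.2049


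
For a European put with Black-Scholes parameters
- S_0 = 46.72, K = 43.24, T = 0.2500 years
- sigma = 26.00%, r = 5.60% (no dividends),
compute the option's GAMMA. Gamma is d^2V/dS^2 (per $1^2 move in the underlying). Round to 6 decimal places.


Answer: Gamma = 0.048904

Derivation:
d1 = 0.7681257365; d2 = 0.6381257365
phi(d1) = 0.2970225828; exp(-qT) = 1.0000000000; exp(-rT) = 0.9860975443
Gamma = exp(-qT) * phi(d1) / (S * sigma * sqrt(T)) = 1.0000000000 * 0.2970225828 / (46.7200 * 0.2600 * 0.5000000000) = 0.048904


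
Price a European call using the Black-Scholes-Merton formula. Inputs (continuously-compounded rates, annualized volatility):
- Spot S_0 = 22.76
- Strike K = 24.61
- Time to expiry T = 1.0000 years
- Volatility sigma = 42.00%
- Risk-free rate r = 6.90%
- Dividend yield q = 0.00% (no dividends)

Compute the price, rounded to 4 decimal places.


d1 = (ln(S/K) + (r - q + 0.5*sigma^2) * T) / (sigma * sqrt(T)) = 0.18821844
d2 = d1 - sigma * sqrt(T) = -0.23178156
exp(-rT) = 0.93332668; exp(-qT) = 1.00000000
C = S_0 * exp(-qT) * N(d1) - K * exp(-rT) * N(d2)
N(d1) = 0.57464729; N(d2) = 0.40835384
C = 22.7600 * 1.00000000 * 0.57464729 - 24.6100 * 0.93332668 * 0.40835384 = 3.6994

Answer: Price = 3.6994


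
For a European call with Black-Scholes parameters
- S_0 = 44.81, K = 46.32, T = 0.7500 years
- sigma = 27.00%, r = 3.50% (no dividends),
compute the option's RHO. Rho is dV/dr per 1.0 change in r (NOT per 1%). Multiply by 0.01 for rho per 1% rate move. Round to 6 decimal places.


d1 = 0.0874364717; d2 = -0.1463903874
phi(d1) = 0.3974202073; exp(-qT) = 1.0000000000; exp(-rT) = 0.9740915363
N(d2) = 0.4418066077
Rho = K*T*exp(-rT)*N(d2) = 46.3200 * 0.7500 * 0.9740915363 * 0.4418066077 = 14.950709

Answer: Rho = 14.950709


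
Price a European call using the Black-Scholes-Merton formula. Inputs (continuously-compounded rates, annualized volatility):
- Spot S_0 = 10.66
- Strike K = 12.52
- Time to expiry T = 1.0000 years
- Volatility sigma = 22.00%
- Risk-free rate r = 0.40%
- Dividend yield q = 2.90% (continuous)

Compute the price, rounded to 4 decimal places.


Answer: Price = 0.2766

Derivation:
d1 = (ln(S/K) + (r - q + 0.5*sigma^2) * T) / (sigma * sqrt(T)) = -0.73467703
d2 = d1 - sigma * sqrt(T) = -0.95467703
exp(-rT) = 0.99600799; exp(-qT) = 0.97141646
C = S_0 * exp(-qT) * N(d1) - K * exp(-rT) * N(d2)
N(d1) = 0.23126811; N(d2) = 0.16987052
C = 10.6600 * 0.97141646 * 0.23126811 - 12.5200 * 0.99600799 * 0.16987052 = 0.2766


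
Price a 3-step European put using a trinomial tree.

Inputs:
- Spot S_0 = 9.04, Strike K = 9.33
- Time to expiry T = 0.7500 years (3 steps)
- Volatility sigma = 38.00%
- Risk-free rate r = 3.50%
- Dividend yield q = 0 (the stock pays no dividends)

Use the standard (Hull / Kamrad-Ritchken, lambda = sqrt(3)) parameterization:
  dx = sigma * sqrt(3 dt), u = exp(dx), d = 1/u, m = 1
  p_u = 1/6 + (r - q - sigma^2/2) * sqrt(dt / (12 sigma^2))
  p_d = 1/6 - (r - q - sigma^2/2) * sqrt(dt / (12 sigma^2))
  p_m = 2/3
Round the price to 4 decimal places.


dt = T/N = 0.250000; dx = sigma*sqrt(3*dt) = 0.329090
u = exp(dx) = 1.389702; d = 1/u = 0.719579
p_u = 0.152537, p_m = 0.666667, p_d = 0.180797
Discount per step: exp(-r*dt) = 0.991288
Stock lattice S(k, j) with j the centered position index:
  k=0: S(0,+0) = 9.0400
  k=1: S(1,-1) = 6.5050; S(1,+0) = 9.0400; S(1,+1) = 12.5629
  k=2: S(2,-2) = 4.6809; S(2,-1) = 6.5050; S(2,+0) = 9.0400; S(2,+1) = 12.5629; S(2,+2) = 17.4587
  k=3: S(3,-3) = 3.3682; S(3,-2) = 4.6809; S(3,-1) = 6.5050; S(3,+0) = 9.0400; S(3,+1) = 12.5629; S(3,+2) = 17.4587; S(3,+3) = 24.2624
Terminal payoffs V(N, j) = max(K - S_T, 0):
  V(3,-3) = 5.961760; V(3,-2) = 4.649149; V(3,-1) = 2.825010; V(3,+0) = 0.290000; V(3,+1) = 0.000000; V(3,+2) = 0.000000; V(3,+3) = 0.000000
Backward induction: V(k, j) = exp(-r*dt) * [p_u * V(k+1, j+1) + p_m * V(k+1, j) + p_d * V(k+1, j-1)]
  V(2,-2) = exp(-r*dt) * [p_u*2.825010 + p_m*4.649149 + p_d*5.961760] = 4.568071
  V(2,-1) = exp(-r*dt) * [p_u*0.290000 + p_m*2.825010 + p_d*4.649149] = 2.744011
  V(2,+0) = exp(-r*dt) * [p_u*0.000000 + p_m*0.290000 + p_d*2.825010] = 0.697952
  V(2,+1) = exp(-r*dt) * [p_u*0.000000 + p_m*0.000000 + p_d*0.290000] = 0.051974
  V(2,+2) = exp(-r*dt) * [p_u*0.000000 + p_m*0.000000 + p_d*0.000000] = 0.000000
  V(1,-1) = exp(-r*dt) * [p_u*0.697952 + p_m*2.744011 + p_d*4.568071] = 2.737636
  V(1,+0) = exp(-r*dt) * [p_u*0.051974 + p_m*0.697952 + p_d*2.744011] = 0.960892
  V(1,+1) = exp(-r*dt) * [p_u*0.000000 + p_m*0.051974 + p_d*0.697952] = 0.159436
  V(0,+0) = exp(-r*dt) * [p_u*0.159436 + p_m*0.960892 + p_d*2.737636] = 1.149765

Answer: Price = V(0,0) = 1.1498


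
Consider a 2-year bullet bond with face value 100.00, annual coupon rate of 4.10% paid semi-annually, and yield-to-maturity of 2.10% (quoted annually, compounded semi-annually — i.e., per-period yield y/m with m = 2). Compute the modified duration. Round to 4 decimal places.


Coupon per period c = face * coupon_rate / m = 2.050000
Periods per year m = 2; per-period yield y/m = 0.010500
Number of cashflows N = 4
Cashflows (t years, CF_t, discount factor 1/(1+y/m)^(m*t), PV):
  t = 0.5000: CF_t = 2.050000, DF = 0.989609, PV = 2.028699
  t = 1.0000: CF_t = 2.050000, DF = 0.979326, PV = 2.007619
  t = 1.5000: CF_t = 2.050000, DF = 0.969150, PV = 1.986758
  t = 2.0000: CF_t = 102.050000, DF = 0.959080, PV = 97.874090
Price P = sum_t PV_t = 103.897165
First compute Macaulay numerator sum_t t * PV_t:
  t * PV_t at t = 0.5000: 1.014349
  t * PV_t at t = 1.0000: 2.007619
  t * PV_t at t = 1.5000: 2.980137
  t * PV_t at t = 2.0000: 195.748180
Macaulay duration D = 201.750285 / 103.897165 = 1.941827
Modified duration = D / (1 + y/m) = 1.941827 / (1 + 0.010500) = 1.921649

Answer: Modified duration = 1.9216


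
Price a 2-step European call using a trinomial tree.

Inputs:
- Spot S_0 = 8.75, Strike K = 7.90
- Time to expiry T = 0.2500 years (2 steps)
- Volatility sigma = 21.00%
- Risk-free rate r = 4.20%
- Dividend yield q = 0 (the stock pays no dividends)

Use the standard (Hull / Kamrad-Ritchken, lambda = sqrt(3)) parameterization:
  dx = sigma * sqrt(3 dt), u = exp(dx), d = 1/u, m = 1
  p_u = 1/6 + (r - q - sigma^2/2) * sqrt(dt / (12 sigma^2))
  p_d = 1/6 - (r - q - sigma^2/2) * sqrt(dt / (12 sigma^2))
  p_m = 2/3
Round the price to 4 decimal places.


Answer: Price = V(0,0) = 1.0028

Derivation:
dt = T/N = 0.125000; dx = sigma*sqrt(3*dt) = 0.128598
u = exp(dx) = 1.137233; d = 1/u = 0.879327
p_u = 0.176363, p_m = 0.666667, p_d = 0.156971
Discount per step: exp(-r*dt) = 0.994764
Stock lattice S(k, j) with j the centered position index:
  k=0: S(0,+0) = 8.7500
  k=1: S(1,-1) = 7.6941; S(1,+0) = 8.7500; S(1,+1) = 9.9508
  k=2: S(2,-2) = 6.7656; S(2,-1) = 7.6941; S(2,+0) = 8.7500; S(2,+1) = 9.9508; S(2,+2) = 11.3164
Terminal payoffs V(N, j) = max(S_T - K, 0):
  V(2,-2) = 0.000000; V(2,-1) = 0.000000; V(2,+0) = 0.850000; V(2,+1) = 2.050790; V(2,+2) = 3.416367
Backward induction: V(k, j) = exp(-r*dt) * [p_u * V(k+1, j+1) + p_m * V(k+1, j) + p_d * V(k+1, j-1)]
  V(1,-1) = exp(-r*dt) * [p_u*0.850000 + p_m*0.000000 + p_d*0.000000] = 0.149123
  V(1,+0) = exp(-r*dt) * [p_u*2.050790 + p_m*0.850000 + p_d*0.000000] = 0.923488
  V(1,+1) = exp(-r*dt) * [p_u*3.416367 + p_m*2.050790 + p_d*0.850000] = 2.092125
  V(0,+0) = exp(-r*dt) * [p_u*2.092125 + p_m*0.923488 + p_d*0.149123] = 1.002761


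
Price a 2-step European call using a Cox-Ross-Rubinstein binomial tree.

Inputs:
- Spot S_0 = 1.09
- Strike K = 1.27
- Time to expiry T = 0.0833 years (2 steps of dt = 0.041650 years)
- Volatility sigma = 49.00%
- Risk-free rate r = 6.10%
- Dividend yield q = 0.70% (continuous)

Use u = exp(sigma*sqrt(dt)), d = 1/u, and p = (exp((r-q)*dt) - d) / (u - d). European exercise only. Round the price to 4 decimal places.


Answer: Price = V(0,0) = 0.0144

Derivation:
dt = T/N = 0.041650
u = exp(sigma*sqrt(dt)) = 1.105172; d = 1/u = 0.904837
p = (exp((r-q)*dt) - d) / (u - d) = 0.486260
Discount per step: exp(-r*dt) = 0.997463
Stock lattice S(k, i) with i counting down-moves:
  k=0: S(0,0) = 1.0900
  k=1: S(1,0) = 1.2046; S(1,1) = 0.9863
  k=2: S(2,0) = 1.3313; S(2,1) = 1.0900; S(2,2) = 0.8924
Terminal payoffs V(N, i) = max(S_T - K, 0):
  V(2,0) = 0.061331; V(2,1) = 0.000000; V(2,2) = 0.000000
Backward induction: V(k, i) = exp(-r*dt) * [p * V(k+1, i) + (1-p) * V(k+1, i+1)].
  V(1,0) = exp(-r*dt) * [p*0.061331 + (1-p)*0.000000] = 0.029747
  V(1,1) = exp(-r*dt) * [p*0.000000 + (1-p)*0.000000] = 0.000000
  V(0,0) = exp(-r*dt) * [p*0.029747 + (1-p)*0.000000] = 0.014428


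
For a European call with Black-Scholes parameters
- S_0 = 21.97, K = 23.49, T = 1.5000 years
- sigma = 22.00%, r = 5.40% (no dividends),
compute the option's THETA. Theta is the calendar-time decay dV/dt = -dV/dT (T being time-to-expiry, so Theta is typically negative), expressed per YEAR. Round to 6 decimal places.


d1 = 0.1870634036; d2 = -0.0823804681
phi(d1) = 0.3920229513; exp(-qT) = 1.0000000000; exp(-rT) = 0.9221936914
Theta = -S*exp(-qT)*phi(d1)*sigma/(2*sqrt(T)) - r*K*exp(-rT)*N(d2) + q*S*exp(-qT)*N(d1)
N(d1) = 0.5741945393; N(d2) = 0.4671720837; sqrt(T) = 1.2247448714
Term 1 = -21.9700 * 1.0000000000 * 0.3920229513 * 0.2200 / (2 * 1.2247448714) = -0.7735503847
Term 2 = -0.0540 * 23.4900 * 0.9221936914 * 0.4671720837 = -0.5464819308
Term 3 = 0 (no dividend yield, q = 0)
Theta = -0.7735503847 + (-0.5464819308) + (0.0000000000) = -1.320032

Answer: Theta = -1.320032


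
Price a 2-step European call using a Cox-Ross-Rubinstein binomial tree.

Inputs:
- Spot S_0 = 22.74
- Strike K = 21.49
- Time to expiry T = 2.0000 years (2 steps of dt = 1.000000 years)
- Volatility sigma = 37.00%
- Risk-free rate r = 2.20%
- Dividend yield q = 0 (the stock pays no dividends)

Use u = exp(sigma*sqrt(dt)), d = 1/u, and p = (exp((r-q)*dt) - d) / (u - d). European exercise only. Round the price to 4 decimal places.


Answer: Price = V(0,0) = 5.3920

Derivation:
dt = T/N = 1.000000
u = exp(sigma*sqrt(dt)) = 1.447735; d = 1/u = 0.690734
p = (exp((r-q)*dt) - d) / (u - d) = 0.437925
Discount per step: exp(-r*dt) = 0.978240
Stock lattice S(k, i) with i counting down-moves:
  k=0: S(0,0) = 22.7400
  k=1: S(1,0) = 32.9215; S(1,1) = 15.7073
  k=2: S(2,0) = 47.6616; S(2,1) = 22.7400; S(2,2) = 10.8496
Terminal payoffs V(N, i) = max(S_T - K, 0):
  V(2,0) = 26.171574; V(2,1) = 1.250000; V(2,2) = 0.000000
Backward induction: V(k, i) = exp(-r*dt) * [p * V(k+1, i) + (1-p) * V(k+1, i+1)].
  V(1,0) = exp(-r*dt) * [p*26.171574 + (1-p)*1.250000] = 11.899102
  V(1,1) = exp(-r*dt) * [p*1.250000 + (1-p)*0.000000] = 0.535495
  V(0,0) = exp(-r*dt) * [p*11.899102 + (1-p)*0.535495] = 5.391967


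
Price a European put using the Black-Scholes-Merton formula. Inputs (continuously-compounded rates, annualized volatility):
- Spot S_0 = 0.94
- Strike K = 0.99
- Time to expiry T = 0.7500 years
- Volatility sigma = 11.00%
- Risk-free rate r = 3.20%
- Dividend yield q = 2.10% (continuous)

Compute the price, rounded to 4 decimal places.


d1 = (ln(S/K) + (r - q + 0.5*sigma^2) * T) / (sigma * sqrt(T)) = -0.40978819
d2 = d1 - sigma * sqrt(T) = -0.50505098
exp(-rT) = 0.97628571; exp(-qT) = 0.98437338
P = K * exp(-rT) * N(-d2) - S_0 * exp(-qT) * N(-d1)
N(-d1) = 0.65901933; N(-d2) = 0.69323849
P = 0.9900 * 0.97628571 * 0.69323849 - 0.9400 * 0.98437338 * 0.65901933 = 0.0602

Answer: Price = 0.0602


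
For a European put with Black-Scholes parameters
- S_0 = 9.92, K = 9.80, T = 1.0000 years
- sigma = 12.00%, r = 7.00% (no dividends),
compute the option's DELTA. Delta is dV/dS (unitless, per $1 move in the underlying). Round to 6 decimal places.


Answer: Delta = -0.228210

Derivation:
d1 = 0.7447544635; d2 = 0.6247544635
phi(d1) = 0.3023203269; exp(-qT) = 1.0000000000; exp(-rT) = 0.9323938199
N(-d1) = 0.2282100838
Delta = -exp(-qT) * N(-d1) = -1.0000000000 * 0.2282100838 = -0.228210


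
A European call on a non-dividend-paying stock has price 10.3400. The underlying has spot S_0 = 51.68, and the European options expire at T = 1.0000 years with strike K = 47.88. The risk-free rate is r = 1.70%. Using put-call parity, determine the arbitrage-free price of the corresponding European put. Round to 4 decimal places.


Answer: Put price = 5.7329

Derivation:
Put-call parity: C - P = S_0 * exp(-qT) - K * exp(-rT).
S_0 * exp(-qT) = 51.6800 * 1.00000000 = 51.68000000
K * exp(-rT) = 47.8800 * 0.98314368 = 47.07291962
P = C - S*exp(-qT) + K*exp(-rT)
P = 10.3400 - 51.68000000 + 47.07291962 = 5.7329


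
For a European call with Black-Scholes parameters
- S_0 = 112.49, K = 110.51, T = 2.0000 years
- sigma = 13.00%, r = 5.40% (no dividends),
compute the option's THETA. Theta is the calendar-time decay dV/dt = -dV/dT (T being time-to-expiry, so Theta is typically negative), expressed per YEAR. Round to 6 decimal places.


d1 = 0.7759589336; d2 = 0.5921111705
phi(d1) = 0.2952317415; exp(-qT) = 1.0000000000; exp(-rT) = 0.8976275964
Theta = -S*exp(-qT)*phi(d1)*sigma/(2*sqrt(T)) - r*K*exp(-rT)*N(d2) + q*S*exp(-qT)*N(d1)
N(d1) = 0.7811133832; N(d2) = 0.7231119264; sqrt(T) = 1.4142135624
Term 1 = -112.4900 * 1.0000000000 * 0.2952317415 * 0.1300 / (2 * 1.4142135624) = -1.5264244853
Term 2 = -0.0540 * 110.5100 * 0.8976275964 * 0.7231119264 = -3.8734420163
Term 3 = 0 (no dividend yield, q = 0)
Theta = -1.5264244853 + (-3.8734420163) + (0.0000000000) = -5.399867

Answer: Theta = -5.399867


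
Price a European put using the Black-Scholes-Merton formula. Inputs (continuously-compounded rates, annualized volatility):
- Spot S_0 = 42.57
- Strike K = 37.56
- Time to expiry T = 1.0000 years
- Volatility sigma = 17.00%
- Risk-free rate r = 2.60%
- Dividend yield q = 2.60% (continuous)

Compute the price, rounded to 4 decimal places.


d1 = (ln(S/K) + (r - q + 0.5*sigma^2) * T) / (sigma * sqrt(T)) = 0.82153015
d2 = d1 - sigma * sqrt(T) = 0.65153015
exp(-rT) = 0.97433509; exp(-qT) = 0.97433509
P = K * exp(-rT) * N(-d2) - S_0 * exp(-qT) * N(-d1)
N(-d1) = 0.20567218; N(-d2) = 0.25735216
P = 37.5600 * 0.97433509 * 0.25735216 - 42.5700 * 0.97433509 * 0.20567218 = 0.8873

Answer: Price = 0.8873


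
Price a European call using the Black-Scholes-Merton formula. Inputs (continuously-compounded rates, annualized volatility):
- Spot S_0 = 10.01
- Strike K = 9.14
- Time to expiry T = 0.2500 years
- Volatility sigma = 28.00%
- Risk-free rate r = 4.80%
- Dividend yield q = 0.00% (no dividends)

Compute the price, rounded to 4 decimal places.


d1 = (ln(S/K) + (r - q + 0.5*sigma^2) * T) / (sigma * sqrt(T)) = 0.80517291
d2 = d1 - sigma * sqrt(T) = 0.66517291
exp(-rT) = 0.98807171; exp(-qT) = 1.00000000
C = S_0 * exp(-qT) * N(d1) - K * exp(-rT) * N(d2)
N(d1) = 0.78964005; N(d2) = 0.74703005
C = 10.0100 * 1.00000000 * 0.78964005 - 9.1400 * 0.98807171 * 0.74703005 = 1.1579

Answer: Price = 1.1579


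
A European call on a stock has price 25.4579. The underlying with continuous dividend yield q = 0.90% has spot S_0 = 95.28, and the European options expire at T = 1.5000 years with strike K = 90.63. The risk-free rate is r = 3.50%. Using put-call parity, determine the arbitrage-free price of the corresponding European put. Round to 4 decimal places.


Put-call parity: C - P = S_0 * exp(-qT) - K * exp(-rT).
S_0 * exp(-qT) = 95.2800 * 0.98659072 = 94.00236345
K * exp(-rT) = 90.6300 * 0.94885432 = 85.99466712
P = C - S*exp(-qT) + K*exp(-rT)
P = 25.4579 - 94.00236345 + 85.99466712 = 17.4502

Answer: Put price = 17.4502


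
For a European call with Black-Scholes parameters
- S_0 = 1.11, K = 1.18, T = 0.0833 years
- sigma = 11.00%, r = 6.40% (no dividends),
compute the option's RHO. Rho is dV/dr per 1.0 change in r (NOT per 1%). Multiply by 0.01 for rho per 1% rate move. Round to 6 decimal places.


d1 = -1.7424533575; d2 = -1.7742012708
phi(d1) = 0.0874218188; exp(-qT) = 1.0000000000; exp(-rT) = 0.9946829856
N(d2) = 0.0380149320
Rho = K*T*exp(-rT)*N(d2) = 1.1800 * 0.0833 * 0.9946829856 * 0.0380149320 = 0.003717

Answer: Rho = 0.003717


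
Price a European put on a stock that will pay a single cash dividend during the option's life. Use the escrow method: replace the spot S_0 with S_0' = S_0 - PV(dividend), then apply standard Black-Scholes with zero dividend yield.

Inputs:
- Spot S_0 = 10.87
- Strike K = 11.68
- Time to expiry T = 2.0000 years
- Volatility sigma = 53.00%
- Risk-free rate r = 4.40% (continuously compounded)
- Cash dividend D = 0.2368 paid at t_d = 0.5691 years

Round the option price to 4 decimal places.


Answer: Price = 3.1453

Derivation:
PV(D) = D * exp(-r * t_d) = 0.2368 * 0.97527051 = 0.23094406
S_0' = S_0 - PV(D) = 10.8700 - 0.23094406 = 10.63905594
d1 = (ln(S_0'/K) + (r + sigma^2/2)*T) / (sigma*sqrt(T)) = 0.36763386
d2 = d1 - sigma*sqrt(T) = -0.38189933
exp(-rT) = 0.91576088
N(-d1) = 0.35657313; N(-d2) = 0.64873198
P = K * exp(-rT) * N(-d2) - S_0' * N(-d1) = 11.6800 * 0.91576088 * 0.64873198 - 10.63905594 * 0.35657313 = 3.1453


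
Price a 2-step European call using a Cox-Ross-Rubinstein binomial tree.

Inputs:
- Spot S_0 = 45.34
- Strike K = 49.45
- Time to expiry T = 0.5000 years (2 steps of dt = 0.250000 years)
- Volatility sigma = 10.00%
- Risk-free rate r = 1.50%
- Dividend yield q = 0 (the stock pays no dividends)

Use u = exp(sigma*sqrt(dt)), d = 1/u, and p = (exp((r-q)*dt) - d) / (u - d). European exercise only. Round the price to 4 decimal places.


Answer: Price = V(0,0) = 0.1802

Derivation:
dt = T/N = 0.250000
u = exp(sigma*sqrt(dt)) = 1.051271; d = 1/u = 0.951229
p = (exp((r-q)*dt) - d) / (u - d) = 0.525057
Discount per step: exp(-r*dt) = 0.996257
Stock lattice S(k, i) with i counting down-moves:
  k=0: S(0,0) = 45.3400
  k=1: S(1,0) = 47.6646; S(1,1) = 43.1287
  k=2: S(2,0) = 50.1084; S(2,1) = 45.3400; S(2,2) = 41.0253
Terminal payoffs V(N, i) = max(S_T - K, 0):
  V(2,0) = 0.658449; V(2,1) = 0.000000; V(2,2) = 0.000000
Backward induction: V(k, i) = exp(-r*dt) * [p * V(k+1, i) + (1-p) * V(k+1, i+1)].
  V(1,0) = exp(-r*dt) * [p*0.658449 + (1-p)*0.000000] = 0.344430
  V(1,1) = exp(-r*dt) * [p*0.000000 + (1-p)*0.000000] = 0.000000
  V(0,0) = exp(-r*dt) * [p*0.344430 + (1-p)*0.000000] = 0.180168


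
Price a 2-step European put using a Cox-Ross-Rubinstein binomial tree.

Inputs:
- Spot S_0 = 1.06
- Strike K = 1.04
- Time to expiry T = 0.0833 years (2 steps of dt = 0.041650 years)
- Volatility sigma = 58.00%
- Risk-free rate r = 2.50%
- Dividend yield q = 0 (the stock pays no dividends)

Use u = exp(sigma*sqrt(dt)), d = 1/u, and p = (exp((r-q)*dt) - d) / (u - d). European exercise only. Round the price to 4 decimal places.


dt = T/N = 0.041650
u = exp(sigma*sqrt(dt)) = 1.125659; d = 1/u = 0.888369
p = (exp((r-q)*dt) - d) / (u - d) = 0.474833
Discount per step: exp(-r*dt) = 0.998959
Stock lattice S(k, i) with i counting down-moves:
  k=0: S(0,0) = 1.0600
  k=1: S(1,0) = 1.1932; S(1,1) = 0.9417
  k=2: S(2,0) = 1.3431; S(2,1) = 1.0600; S(2,2) = 0.8366
Terminal payoffs V(N, i) = max(K - S_T, 0):
  V(2,0) = 0.000000; V(2,1) = 0.000000; V(2,2) = 0.203449
Backward induction: V(k, i) = exp(-r*dt) * [p * V(k+1, i) + (1-p) * V(k+1, i+1)].
  V(1,0) = exp(-r*dt) * [p*0.000000 + (1-p)*0.000000] = 0.000000
  V(1,1) = exp(-r*dt) * [p*0.000000 + (1-p)*0.203449] = 0.106734
  V(0,0) = exp(-r*dt) * [p*0.000000 + (1-p)*0.106734] = 0.055995

Answer: Price = V(0,0) = 0.0560


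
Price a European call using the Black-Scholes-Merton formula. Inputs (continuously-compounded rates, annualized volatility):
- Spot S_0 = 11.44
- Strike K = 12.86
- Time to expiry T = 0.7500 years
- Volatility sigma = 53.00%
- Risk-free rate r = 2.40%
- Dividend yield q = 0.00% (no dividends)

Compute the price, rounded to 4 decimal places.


Answer: Price = 1.6390

Derivation:
d1 = (ln(S/K) + (r - q + 0.5*sigma^2) * T) / (sigma * sqrt(T)) = 0.01379490
d2 = d1 - sigma * sqrt(T) = -0.44519857
exp(-rT) = 0.98216103; exp(-qT) = 1.00000000
C = S_0 * exp(-qT) * N(d1) - K * exp(-rT) * N(d2)
N(d1) = 0.50550319; N(d2) = 0.32808813
C = 11.4400 * 1.00000000 * 0.50550319 - 12.8600 * 0.98216103 * 0.32808813 = 1.6390


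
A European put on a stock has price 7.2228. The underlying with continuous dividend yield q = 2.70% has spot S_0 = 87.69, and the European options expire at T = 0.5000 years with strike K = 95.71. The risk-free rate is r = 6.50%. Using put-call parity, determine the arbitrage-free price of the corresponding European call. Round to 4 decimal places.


Put-call parity: C - P = S_0 * exp(-qT) - K * exp(-rT).
S_0 * exp(-qT) = 87.6900 * 0.98659072 = 86.51413991
K * exp(-rT) = 95.7100 * 0.96802245 = 92.64942867
C = P + S*exp(-qT) - K*exp(-rT)
C = 7.2228 + 86.51413991 - 92.64942867 = 1.0875

Answer: Call price = 1.0875


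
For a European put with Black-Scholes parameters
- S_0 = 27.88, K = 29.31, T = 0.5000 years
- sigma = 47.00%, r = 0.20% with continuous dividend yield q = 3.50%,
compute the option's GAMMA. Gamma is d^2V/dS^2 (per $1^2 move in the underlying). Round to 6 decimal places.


d1 = -0.0339837590; d2 = -0.3663239462
phi(d1) = 0.3987119785; exp(-qT) = 0.9826522357; exp(-rT) = 0.9990004998
Gamma = exp(-qT) * phi(d1) / (S * sigma * sqrt(T)) = 0.9826522357 * 0.3987119785 / (27.8800 * 0.4700 * 0.7071067812) = 0.042285

Answer: Gamma = 0.042285


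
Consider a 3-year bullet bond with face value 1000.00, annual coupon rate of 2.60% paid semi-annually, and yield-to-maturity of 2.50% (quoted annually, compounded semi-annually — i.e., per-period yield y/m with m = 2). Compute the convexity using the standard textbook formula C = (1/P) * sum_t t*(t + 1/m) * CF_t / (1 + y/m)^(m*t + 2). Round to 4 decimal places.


Answer: Convexity = 9.8133

Derivation:
Coupon per period c = face * coupon_rate / m = 13.000000
Periods per year m = 2; per-period yield y/m = 0.012500
Number of cashflows N = 6
Cashflows (t years, CF_t, discount factor 1/(1+y/m)^(m*t), PV):
  t = 0.5000: CF_t = 13.000000, DF = 0.987654, PV = 12.839506
  t = 1.0000: CF_t = 13.000000, DF = 0.975461, PV = 12.680994
  t = 1.5000: CF_t = 13.000000, DF = 0.963418, PV = 12.524438
  t = 2.0000: CF_t = 13.000000, DF = 0.951524, PV = 12.369816
  t = 2.5000: CF_t = 13.000000, DF = 0.939777, PV = 12.217102
  t = 3.0000: CF_t = 1013.000000, DF = 0.928175, PV = 940.241149
Price P = sum_t PV_t = 1002.873005
Convexity numerator sum_t t*(t + 1/m) * CF_t / (1+y/m)^(m*t + 2):
  t = 0.5000: term = 6.262219
  t = 1.0000: term = 18.554723
  t = 1.5000: term = 36.651305
  t = 2.0000: term = 60.331367
  t = 2.5000: term = 89.379803
  t = 3.0000: term = 9630.270574
Convexity = (1/P) * sum = 9841.449992 / 1002.873005 = 9.813256


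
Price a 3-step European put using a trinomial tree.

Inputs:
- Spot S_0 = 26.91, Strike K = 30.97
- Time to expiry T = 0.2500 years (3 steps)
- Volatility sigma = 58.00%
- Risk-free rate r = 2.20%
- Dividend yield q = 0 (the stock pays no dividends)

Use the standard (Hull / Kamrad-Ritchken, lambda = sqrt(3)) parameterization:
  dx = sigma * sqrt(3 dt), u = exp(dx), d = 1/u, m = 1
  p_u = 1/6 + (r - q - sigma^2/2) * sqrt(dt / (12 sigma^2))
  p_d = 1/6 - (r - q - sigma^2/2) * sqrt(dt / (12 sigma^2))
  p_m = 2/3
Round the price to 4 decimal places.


dt = T/N = 0.083333; dx = sigma*sqrt(3*dt) = 0.290000
u = exp(dx) = 1.336427; d = 1/u = 0.748264
p_u = 0.145661, p_m = 0.666667, p_d = 0.187672
Discount per step: exp(-r*dt) = 0.998168
Stock lattice S(k, j) with j the centered position index:
  k=0: S(0,+0) = 26.9100
  k=1: S(1,-1) = 20.1358; S(1,+0) = 26.9100; S(1,+1) = 35.9633
  k=2: S(2,-2) = 15.0669; S(2,-1) = 20.1358; S(2,+0) = 26.9100; S(2,+1) = 35.9633; S(2,+2) = 48.0623
  k=3: S(3,-3) = 11.2740; S(3,-2) = 15.0669; S(3,-1) = 20.1358; S(3,+0) = 26.9100; S(3,+1) = 35.9633; S(3,+2) = 48.0623; S(3,+3) = 64.2318
Terminal payoffs V(N, j) = max(K - S_T, 0):
  V(3,-3) = 19.696014; V(3,-2) = 15.903135; V(3,-1) = 10.834227; V(3,+0) = 4.060000; V(3,+1) = 0.000000; V(3,+2) = 0.000000; V(3,+3) = 0.000000
Backward induction: V(k, j) = exp(-r*dt) * [p_u * V(k+1, j+1) + p_m * V(k+1, j) + p_d * V(k+1, j-1)]
  V(2,-2) = exp(-r*dt) * [p_u*10.834227 + p_m*15.903135 + p_d*19.696014] = 15.847531
  V(2,-1) = exp(-r*dt) * [p_u*4.060000 + p_m*10.834227 + p_d*15.903135] = 10.779002
  V(2,+0) = exp(-r*dt) * [p_u*0.000000 + p_m*4.060000 + p_d*10.834227] = 4.731270
  V(2,+1) = exp(-r*dt) * [p_u*0.000000 + p_m*0.000000 + p_d*4.060000] = 0.760554
  V(2,+2) = exp(-r*dt) * [p_u*0.000000 + p_m*0.000000 + p_d*0.000000] = 0.000000
  V(1,-1) = exp(-r*dt) * [p_u*4.731270 + p_m*10.779002 + p_d*15.847531] = 10.829435
  V(1,+0) = exp(-r*dt) * [p_u*0.760554 + p_m*4.731270 + p_d*10.779002] = 5.278199
  V(1,+1) = exp(-r*dt) * [p_u*0.000000 + p_m*0.760554 + p_d*4.731270] = 1.392410
  V(0,+0) = exp(-r*dt) * [p_u*1.392410 + p_m*5.278199 + p_d*10.829435] = 5.743466

Answer: Price = V(0,0) = 5.7435


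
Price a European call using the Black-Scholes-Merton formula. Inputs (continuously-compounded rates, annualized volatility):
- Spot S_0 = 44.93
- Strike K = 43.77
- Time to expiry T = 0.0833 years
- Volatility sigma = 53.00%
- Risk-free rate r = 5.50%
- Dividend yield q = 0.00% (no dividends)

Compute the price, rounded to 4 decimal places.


Answer: Price = 3.4319

Derivation:
d1 = (ln(S/K) + (r - q + 0.5*sigma^2) * T) / (sigma * sqrt(T)) = 0.27743236
d2 = d1 - sigma * sqrt(T) = 0.12446514
exp(-rT) = 0.99542898; exp(-qT) = 1.00000000
C = S_0 * exp(-qT) * N(d1) - K * exp(-rT) * N(d2)
N(d1) = 0.60927593; N(d2) = 0.54952650
C = 44.9300 * 1.00000000 * 0.60927593 - 43.7700 * 0.99542898 * 0.54952650 = 3.4319
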